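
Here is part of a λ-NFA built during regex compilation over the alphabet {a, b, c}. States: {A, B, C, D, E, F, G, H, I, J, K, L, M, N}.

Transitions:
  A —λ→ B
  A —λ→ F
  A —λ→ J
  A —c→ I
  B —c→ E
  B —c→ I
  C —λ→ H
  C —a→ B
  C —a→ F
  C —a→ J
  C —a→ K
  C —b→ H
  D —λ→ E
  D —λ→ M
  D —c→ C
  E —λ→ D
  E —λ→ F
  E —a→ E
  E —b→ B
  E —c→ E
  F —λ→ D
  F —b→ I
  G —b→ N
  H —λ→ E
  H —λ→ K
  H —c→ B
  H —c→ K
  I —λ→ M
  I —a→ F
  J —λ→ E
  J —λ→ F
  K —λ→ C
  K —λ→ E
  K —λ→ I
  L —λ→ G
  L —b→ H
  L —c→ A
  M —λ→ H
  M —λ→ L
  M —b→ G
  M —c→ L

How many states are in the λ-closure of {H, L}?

Start with {H, L}.
From H via λ: add E, K.
From L via λ: add G.
From E via λ: add D, F.
From K via λ: add C, I.
From D via λ: add M.
λ-closure = {C, D, E, F, G, H, I, K, L, M}, which has 10 states.

10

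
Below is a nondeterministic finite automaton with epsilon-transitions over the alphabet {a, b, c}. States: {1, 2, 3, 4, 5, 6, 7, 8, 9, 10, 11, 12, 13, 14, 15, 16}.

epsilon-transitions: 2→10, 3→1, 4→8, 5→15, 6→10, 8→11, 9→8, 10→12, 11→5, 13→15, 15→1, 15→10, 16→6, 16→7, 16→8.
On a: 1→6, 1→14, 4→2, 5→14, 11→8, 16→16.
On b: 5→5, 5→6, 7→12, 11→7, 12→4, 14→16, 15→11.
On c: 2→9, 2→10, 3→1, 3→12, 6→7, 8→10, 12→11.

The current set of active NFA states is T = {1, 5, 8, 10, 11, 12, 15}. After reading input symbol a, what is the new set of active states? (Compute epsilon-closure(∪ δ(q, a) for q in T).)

{1, 5, 6, 8, 10, 11, 12, 14, 15}

1 on a → {6, 14}.
5 on a → {14}.
11 on a → {8}.
No a-transition from 8, 10, 12, 15.
Union after reading a: {6, 8, 14}.
Now take the epsilon-closure:
From 6 via epsilon: add 10.
From 8 via epsilon: add 11.
From 10 via epsilon: add 12.
From 11 via epsilon: add 5.
From 5 via epsilon: add 15.
From 15 via epsilon: add 1.
No new states can be added; the closed set is {1, 5, 6, 8, 10, 11, 12, 14, 15}.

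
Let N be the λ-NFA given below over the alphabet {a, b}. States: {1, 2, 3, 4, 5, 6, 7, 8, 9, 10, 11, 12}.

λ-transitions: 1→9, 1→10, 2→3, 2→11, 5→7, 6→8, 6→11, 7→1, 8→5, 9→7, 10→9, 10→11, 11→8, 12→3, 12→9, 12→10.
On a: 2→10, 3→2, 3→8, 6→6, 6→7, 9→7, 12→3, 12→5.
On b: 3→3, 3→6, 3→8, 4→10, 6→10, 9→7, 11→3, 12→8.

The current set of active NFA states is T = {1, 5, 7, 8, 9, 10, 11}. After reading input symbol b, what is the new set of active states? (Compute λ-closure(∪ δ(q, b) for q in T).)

9 on b → {7}.
11 on b → {3}.
No b-transition from 1, 5, 7, 8, 10.
Union after reading b: {3, 7}.
Now take the λ-closure:
From 7 via λ: add 1.
From 1 via λ: add 9, 10.
From 10 via λ: add 11.
From 11 via λ: add 8.
From 8 via λ: add 5.
No new states can be added; the closed set is {1, 3, 5, 7, 8, 9, 10, 11}.

{1, 3, 5, 7, 8, 9, 10, 11}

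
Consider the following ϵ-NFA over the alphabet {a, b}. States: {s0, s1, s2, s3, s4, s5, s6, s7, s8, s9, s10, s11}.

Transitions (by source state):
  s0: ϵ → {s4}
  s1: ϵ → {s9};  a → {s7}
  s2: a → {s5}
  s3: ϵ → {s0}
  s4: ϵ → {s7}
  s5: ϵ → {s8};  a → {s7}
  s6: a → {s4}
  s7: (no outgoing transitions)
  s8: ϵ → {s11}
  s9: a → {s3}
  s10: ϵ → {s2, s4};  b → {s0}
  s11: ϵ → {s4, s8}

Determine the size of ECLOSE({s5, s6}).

Start with {s5, s6}.
From s5 via ϵ: add s8.
From s8 via ϵ: add s11.
From s11 via ϵ: add s4.
From s4 via ϵ: add s7.
ϵ-closure = {s4, s5, s6, s7, s8, s11}, which has 6 states.

6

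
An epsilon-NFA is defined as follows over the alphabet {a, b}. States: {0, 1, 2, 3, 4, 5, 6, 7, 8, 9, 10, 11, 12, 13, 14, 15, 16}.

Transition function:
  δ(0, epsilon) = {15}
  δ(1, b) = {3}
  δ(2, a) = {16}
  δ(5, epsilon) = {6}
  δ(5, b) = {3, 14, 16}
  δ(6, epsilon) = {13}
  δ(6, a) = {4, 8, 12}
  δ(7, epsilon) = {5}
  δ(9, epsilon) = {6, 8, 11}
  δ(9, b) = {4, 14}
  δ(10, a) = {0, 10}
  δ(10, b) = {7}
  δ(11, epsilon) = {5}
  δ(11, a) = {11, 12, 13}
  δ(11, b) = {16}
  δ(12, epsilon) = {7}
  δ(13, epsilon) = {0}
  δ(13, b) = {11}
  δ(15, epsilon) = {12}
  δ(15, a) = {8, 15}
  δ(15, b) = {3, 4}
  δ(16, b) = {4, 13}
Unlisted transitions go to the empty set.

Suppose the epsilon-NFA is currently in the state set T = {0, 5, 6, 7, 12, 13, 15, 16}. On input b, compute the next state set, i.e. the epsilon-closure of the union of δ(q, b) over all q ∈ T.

5 on b → {3, 14, 16}.
13 on b → {11}.
15 on b → {3, 4}.
16 on b → {4, 13}.
No b-transition from 0, 6, 7, 12.
Union after reading b: {3, 4, 11, 13, 14, 16}.
Now take the epsilon-closure:
From 11 via epsilon: add 5.
From 13 via epsilon: add 0.
From 0 via epsilon: add 15.
From 5 via epsilon: add 6.
From 15 via epsilon: add 12.
From 12 via epsilon: add 7.
No new states can be added; the closed set is {0, 3, 4, 5, 6, 7, 11, 12, 13, 14, 15, 16}.

{0, 3, 4, 5, 6, 7, 11, 12, 13, 14, 15, 16}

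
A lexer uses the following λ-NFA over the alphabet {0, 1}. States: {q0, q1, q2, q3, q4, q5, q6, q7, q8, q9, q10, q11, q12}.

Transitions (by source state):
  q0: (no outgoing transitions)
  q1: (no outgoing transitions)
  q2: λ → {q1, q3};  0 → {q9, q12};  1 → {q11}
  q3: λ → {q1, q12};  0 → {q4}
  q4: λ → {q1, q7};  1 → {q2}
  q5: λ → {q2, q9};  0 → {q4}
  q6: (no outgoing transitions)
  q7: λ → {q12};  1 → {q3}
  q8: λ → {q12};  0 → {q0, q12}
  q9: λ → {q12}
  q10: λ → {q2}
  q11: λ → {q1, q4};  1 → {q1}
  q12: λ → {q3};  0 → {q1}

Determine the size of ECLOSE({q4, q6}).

6

Start with {q4, q6}.
From q4 via λ: add q1, q7.
From q7 via λ: add q12.
From q12 via λ: add q3.
λ-closure = {q1, q3, q4, q6, q7, q12}, which has 6 states.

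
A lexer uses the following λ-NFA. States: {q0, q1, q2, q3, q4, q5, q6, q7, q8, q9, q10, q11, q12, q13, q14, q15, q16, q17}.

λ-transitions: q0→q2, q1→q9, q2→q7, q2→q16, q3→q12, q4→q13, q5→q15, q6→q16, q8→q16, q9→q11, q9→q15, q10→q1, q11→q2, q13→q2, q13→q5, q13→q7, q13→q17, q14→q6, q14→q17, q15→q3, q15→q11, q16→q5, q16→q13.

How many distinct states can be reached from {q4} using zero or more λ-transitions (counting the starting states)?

Start with {q4}.
From q4 via λ: add q13.
From q13 via λ: add q2, q5, q7, q17.
From q2 via λ: add q16.
From q5 via λ: add q15.
From q15 via λ: add q3, q11.
From q3 via λ: add q12.
λ-closure = {q2, q3, q4, q5, q7, q11, q12, q13, q15, q16, q17}, which has 11 states.

11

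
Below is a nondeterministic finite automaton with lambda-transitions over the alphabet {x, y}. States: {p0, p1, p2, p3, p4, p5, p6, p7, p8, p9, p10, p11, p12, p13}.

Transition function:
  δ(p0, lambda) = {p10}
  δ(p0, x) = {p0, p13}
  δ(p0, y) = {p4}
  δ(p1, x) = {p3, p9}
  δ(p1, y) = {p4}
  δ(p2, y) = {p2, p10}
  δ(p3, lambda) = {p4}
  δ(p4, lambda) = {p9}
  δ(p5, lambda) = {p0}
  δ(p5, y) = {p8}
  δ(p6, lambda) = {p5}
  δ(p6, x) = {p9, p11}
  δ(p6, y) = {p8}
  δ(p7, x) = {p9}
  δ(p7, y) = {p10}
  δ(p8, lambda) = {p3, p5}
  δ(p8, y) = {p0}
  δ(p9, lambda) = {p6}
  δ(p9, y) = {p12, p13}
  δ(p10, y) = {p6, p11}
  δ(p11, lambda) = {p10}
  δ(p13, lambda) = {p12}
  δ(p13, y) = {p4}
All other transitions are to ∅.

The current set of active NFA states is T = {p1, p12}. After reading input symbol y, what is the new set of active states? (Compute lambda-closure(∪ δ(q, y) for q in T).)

{p0, p4, p5, p6, p9, p10}

p1 on y → {p4}.
No y-transition from p12.
Union after reading y: {p4}.
Now take the lambda-closure:
From p4 via lambda: add p9.
From p9 via lambda: add p6.
From p6 via lambda: add p5.
From p5 via lambda: add p0.
From p0 via lambda: add p10.
No new states can be added; the closed set is {p0, p4, p5, p6, p9, p10}.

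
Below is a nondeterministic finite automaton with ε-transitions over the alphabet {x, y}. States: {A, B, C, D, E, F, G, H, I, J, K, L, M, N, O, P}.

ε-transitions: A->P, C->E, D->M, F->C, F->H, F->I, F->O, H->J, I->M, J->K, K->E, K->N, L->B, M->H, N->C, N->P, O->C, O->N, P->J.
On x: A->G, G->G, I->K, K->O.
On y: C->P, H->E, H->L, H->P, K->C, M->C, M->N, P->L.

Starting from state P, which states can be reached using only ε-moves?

{C, E, J, K, N, P}

Start with {P}.
From P via ε: add J.
From J via ε: add K.
From K via ε: add E, N.
From N via ε: add C.
No new states can be added; the closed set is {C, E, J, K, N, P}.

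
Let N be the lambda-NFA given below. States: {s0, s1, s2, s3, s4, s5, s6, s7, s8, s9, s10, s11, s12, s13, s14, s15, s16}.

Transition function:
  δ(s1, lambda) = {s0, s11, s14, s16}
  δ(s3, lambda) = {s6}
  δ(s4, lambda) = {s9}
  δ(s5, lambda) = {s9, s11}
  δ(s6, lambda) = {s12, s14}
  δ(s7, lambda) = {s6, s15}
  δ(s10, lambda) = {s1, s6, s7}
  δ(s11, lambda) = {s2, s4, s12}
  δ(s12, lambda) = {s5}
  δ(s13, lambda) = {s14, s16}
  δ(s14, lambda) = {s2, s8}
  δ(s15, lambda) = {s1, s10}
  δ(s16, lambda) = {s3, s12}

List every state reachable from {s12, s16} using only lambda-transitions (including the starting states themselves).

Start with {s12, s16}.
From s12 via lambda: add s5.
From s16 via lambda: add s3.
From s3 via lambda: add s6.
From s5 via lambda: add s9, s11.
From s6 via lambda: add s14.
From s11 via lambda: add s2, s4.
From s14 via lambda: add s8.
No new states can be added; the closed set is {s2, s3, s4, s5, s6, s8, s9, s11, s12, s14, s16}.

{s2, s3, s4, s5, s6, s8, s9, s11, s12, s14, s16}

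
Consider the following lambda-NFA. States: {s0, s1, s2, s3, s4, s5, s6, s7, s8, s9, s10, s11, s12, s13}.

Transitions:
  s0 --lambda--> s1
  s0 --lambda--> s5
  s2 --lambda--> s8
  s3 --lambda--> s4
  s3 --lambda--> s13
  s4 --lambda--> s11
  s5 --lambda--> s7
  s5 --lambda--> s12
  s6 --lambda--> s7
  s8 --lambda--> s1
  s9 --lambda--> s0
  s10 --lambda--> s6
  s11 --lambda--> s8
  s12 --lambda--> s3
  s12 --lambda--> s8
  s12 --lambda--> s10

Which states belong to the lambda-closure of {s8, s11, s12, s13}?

Start with {s8, s11, s12, s13}.
From s8 via lambda: add s1.
From s12 via lambda: add s3, s10.
From s3 via lambda: add s4.
From s10 via lambda: add s6.
From s6 via lambda: add s7.
No new states can be added; the closed set is {s1, s3, s4, s6, s7, s8, s10, s11, s12, s13}.

{s1, s3, s4, s6, s7, s8, s10, s11, s12, s13}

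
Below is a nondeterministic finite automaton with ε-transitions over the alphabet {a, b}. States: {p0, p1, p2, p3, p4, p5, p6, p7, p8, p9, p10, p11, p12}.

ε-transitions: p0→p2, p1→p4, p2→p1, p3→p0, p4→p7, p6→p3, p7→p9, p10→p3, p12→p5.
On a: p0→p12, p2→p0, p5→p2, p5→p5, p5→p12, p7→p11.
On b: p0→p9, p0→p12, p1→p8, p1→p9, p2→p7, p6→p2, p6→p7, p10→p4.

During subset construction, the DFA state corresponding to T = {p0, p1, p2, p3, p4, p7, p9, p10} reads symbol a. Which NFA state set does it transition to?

p0 on a → {p12}.
p2 on a → {p0}.
p7 on a → {p11}.
No a-transition from p1, p3, p4, p9, p10.
Union after reading a: {p0, p11, p12}.
Now take the ε-closure:
From p0 via ε: add p2.
From p12 via ε: add p5.
From p2 via ε: add p1.
From p1 via ε: add p4.
From p4 via ε: add p7.
From p7 via ε: add p9.
No new states can be added; the closed set is {p0, p1, p2, p4, p5, p7, p9, p11, p12}.

{p0, p1, p2, p4, p5, p7, p9, p11, p12}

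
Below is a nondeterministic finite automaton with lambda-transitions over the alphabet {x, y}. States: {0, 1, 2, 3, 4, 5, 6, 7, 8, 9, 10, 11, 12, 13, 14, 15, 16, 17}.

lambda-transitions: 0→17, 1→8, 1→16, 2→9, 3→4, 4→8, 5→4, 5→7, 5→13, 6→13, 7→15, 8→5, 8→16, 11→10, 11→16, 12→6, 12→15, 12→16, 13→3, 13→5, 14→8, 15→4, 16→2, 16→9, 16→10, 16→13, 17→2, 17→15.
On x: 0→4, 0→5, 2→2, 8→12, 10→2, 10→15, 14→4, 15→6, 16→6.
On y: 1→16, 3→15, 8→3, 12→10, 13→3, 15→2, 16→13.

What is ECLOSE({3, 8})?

Start with {3, 8}.
From 3 via lambda: add 4.
From 8 via lambda: add 5, 16.
From 5 via lambda: add 7, 13.
From 16 via lambda: add 2, 9, 10.
From 7 via lambda: add 15.
No new states can be added; the closed set is {2, 3, 4, 5, 7, 8, 9, 10, 13, 15, 16}.

{2, 3, 4, 5, 7, 8, 9, 10, 13, 15, 16}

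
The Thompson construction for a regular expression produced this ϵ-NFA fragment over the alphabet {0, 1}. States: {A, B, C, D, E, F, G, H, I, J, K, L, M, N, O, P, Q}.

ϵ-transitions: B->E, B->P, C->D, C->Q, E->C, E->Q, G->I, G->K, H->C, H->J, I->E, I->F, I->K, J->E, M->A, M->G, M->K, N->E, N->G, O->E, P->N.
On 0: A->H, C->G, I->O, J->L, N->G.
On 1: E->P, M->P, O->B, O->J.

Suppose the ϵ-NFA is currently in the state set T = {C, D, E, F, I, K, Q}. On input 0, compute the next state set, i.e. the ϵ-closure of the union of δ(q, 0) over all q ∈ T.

C on 0 → {G}.
I on 0 → {O}.
No 0-transition from D, E, F, K, Q.
Union after reading 0: {G, O}.
Now take the ϵ-closure:
From G via ϵ: add I, K.
From O via ϵ: add E.
From E via ϵ: add C, Q.
From I via ϵ: add F.
From C via ϵ: add D.
No new states can be added; the closed set is {C, D, E, F, G, I, K, O, Q}.

{C, D, E, F, G, I, K, O, Q}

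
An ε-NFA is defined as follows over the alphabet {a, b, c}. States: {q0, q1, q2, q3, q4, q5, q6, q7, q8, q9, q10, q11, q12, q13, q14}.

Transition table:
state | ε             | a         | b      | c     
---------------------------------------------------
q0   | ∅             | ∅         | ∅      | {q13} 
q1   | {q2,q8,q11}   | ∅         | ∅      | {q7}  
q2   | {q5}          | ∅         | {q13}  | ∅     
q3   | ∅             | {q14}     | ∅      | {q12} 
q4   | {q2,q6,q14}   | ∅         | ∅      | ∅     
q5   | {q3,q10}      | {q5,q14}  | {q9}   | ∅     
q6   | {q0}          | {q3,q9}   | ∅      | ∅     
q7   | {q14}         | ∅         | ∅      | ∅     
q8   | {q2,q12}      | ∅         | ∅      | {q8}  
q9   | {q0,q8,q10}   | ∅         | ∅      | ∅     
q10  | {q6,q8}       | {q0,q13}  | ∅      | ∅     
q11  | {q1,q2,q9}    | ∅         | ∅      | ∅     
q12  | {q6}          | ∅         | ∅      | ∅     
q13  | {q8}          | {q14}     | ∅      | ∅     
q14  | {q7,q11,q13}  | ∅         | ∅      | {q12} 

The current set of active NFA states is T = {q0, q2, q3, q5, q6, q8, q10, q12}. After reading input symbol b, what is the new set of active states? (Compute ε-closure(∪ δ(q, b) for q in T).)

{q0, q2, q3, q5, q6, q8, q9, q10, q12, q13}

q2 on b → {q13}.
q5 on b → {q9}.
No b-transition from q0, q3, q6, q8, q10, q12.
Union after reading b: {q9, q13}.
Now take the ε-closure:
From q9 via ε: add q0, q8, q10.
From q8 via ε: add q2, q12.
From q10 via ε: add q6.
From q2 via ε: add q5.
From q5 via ε: add q3.
No new states can be added; the closed set is {q0, q2, q3, q5, q6, q8, q9, q10, q12, q13}.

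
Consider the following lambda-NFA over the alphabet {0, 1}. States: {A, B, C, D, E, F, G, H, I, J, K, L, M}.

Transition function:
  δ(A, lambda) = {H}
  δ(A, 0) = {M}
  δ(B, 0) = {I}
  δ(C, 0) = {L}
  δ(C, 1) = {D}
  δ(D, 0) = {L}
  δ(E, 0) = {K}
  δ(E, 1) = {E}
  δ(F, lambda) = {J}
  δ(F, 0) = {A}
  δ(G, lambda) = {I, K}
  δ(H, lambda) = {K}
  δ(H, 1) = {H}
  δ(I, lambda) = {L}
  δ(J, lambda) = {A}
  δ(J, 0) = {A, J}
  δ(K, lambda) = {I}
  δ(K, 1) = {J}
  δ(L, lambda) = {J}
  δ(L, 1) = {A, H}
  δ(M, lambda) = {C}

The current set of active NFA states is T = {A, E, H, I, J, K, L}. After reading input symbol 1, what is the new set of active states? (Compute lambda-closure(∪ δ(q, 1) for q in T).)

E on 1 → {E}.
H on 1 → {H}.
K on 1 → {J}.
L on 1 → {A, H}.
No 1-transition from A, I, J.
Union after reading 1: {A, E, H, J}.
Now take the lambda-closure:
From H via lambda: add K.
From K via lambda: add I.
From I via lambda: add L.
No new states can be added; the closed set is {A, E, H, I, J, K, L}.

{A, E, H, I, J, K, L}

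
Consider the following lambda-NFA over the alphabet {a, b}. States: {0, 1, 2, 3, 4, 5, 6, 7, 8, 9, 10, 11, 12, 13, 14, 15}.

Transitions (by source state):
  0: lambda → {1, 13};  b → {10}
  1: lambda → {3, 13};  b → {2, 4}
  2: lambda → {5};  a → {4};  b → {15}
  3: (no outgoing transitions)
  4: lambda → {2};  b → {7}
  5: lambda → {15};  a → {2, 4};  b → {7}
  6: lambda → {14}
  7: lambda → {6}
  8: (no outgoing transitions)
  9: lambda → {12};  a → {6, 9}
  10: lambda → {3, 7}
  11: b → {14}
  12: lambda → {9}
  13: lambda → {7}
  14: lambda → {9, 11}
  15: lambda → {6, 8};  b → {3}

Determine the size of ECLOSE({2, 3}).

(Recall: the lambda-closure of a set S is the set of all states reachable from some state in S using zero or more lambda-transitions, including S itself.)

Start with {2, 3}.
From 2 via lambda: add 5.
From 5 via lambda: add 15.
From 15 via lambda: add 6, 8.
From 6 via lambda: add 14.
From 14 via lambda: add 9, 11.
From 9 via lambda: add 12.
lambda-closure = {2, 3, 5, 6, 8, 9, 11, 12, 14, 15}, which has 10 states.

10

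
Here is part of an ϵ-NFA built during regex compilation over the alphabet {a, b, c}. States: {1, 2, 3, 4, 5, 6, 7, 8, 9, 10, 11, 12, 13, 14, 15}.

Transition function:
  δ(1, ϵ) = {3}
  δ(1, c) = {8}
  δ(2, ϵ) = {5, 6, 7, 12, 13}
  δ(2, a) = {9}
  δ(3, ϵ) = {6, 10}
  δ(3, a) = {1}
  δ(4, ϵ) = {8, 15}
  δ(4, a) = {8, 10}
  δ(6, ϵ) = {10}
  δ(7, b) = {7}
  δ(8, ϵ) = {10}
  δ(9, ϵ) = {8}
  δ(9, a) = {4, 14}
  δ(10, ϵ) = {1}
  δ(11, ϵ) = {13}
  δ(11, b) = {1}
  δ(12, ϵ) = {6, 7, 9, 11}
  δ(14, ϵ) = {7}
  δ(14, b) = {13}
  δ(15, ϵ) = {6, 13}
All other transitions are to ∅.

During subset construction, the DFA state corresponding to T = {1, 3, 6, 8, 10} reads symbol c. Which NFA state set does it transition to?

{1, 3, 6, 8, 10}

1 on c → {8}.
No c-transition from 3, 6, 8, 10.
Union after reading c: {8}.
Now take the ϵ-closure:
From 8 via ϵ: add 10.
From 10 via ϵ: add 1.
From 1 via ϵ: add 3.
From 3 via ϵ: add 6.
No new states can be added; the closed set is {1, 3, 6, 8, 10}.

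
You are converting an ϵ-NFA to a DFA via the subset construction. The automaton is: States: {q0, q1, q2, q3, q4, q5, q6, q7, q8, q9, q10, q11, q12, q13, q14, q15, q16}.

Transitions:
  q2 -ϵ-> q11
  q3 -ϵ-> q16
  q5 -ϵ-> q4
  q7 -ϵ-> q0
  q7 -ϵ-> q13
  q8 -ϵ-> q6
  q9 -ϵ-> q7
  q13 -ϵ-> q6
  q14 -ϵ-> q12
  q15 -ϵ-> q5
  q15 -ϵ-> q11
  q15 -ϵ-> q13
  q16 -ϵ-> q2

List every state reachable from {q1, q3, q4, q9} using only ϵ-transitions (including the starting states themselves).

{q0, q1, q2, q3, q4, q6, q7, q9, q11, q13, q16}

Start with {q1, q3, q4, q9}.
From q3 via ϵ: add q16.
From q9 via ϵ: add q7.
From q7 via ϵ: add q0, q13.
From q16 via ϵ: add q2.
From q2 via ϵ: add q11.
From q13 via ϵ: add q6.
No new states can be added; the closed set is {q0, q1, q2, q3, q4, q6, q7, q9, q11, q13, q16}.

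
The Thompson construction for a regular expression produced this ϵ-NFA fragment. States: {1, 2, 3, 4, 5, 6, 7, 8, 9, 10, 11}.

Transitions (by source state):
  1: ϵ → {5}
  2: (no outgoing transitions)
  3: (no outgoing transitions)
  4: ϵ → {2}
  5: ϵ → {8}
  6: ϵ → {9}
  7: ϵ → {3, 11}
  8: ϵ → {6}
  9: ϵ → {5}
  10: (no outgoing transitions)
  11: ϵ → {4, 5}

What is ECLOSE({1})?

Start with {1}.
From 1 via ϵ: add 5.
From 5 via ϵ: add 8.
From 8 via ϵ: add 6.
From 6 via ϵ: add 9.
No new states can be added; the closed set is {1, 5, 6, 8, 9}.

{1, 5, 6, 8, 9}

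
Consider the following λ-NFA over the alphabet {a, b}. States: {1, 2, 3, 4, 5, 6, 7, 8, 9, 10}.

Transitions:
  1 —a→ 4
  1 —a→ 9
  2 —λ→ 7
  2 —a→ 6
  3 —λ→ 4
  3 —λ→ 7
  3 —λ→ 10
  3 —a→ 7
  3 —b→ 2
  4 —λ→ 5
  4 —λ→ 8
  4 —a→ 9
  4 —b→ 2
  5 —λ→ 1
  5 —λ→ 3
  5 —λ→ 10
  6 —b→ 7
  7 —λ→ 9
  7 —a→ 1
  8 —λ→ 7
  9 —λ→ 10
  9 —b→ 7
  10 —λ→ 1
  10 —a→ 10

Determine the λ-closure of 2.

Start with {2}.
From 2 via λ: add 7.
From 7 via λ: add 9.
From 9 via λ: add 10.
From 10 via λ: add 1.
No new states can be added; the closed set is {1, 2, 7, 9, 10}.

{1, 2, 7, 9, 10}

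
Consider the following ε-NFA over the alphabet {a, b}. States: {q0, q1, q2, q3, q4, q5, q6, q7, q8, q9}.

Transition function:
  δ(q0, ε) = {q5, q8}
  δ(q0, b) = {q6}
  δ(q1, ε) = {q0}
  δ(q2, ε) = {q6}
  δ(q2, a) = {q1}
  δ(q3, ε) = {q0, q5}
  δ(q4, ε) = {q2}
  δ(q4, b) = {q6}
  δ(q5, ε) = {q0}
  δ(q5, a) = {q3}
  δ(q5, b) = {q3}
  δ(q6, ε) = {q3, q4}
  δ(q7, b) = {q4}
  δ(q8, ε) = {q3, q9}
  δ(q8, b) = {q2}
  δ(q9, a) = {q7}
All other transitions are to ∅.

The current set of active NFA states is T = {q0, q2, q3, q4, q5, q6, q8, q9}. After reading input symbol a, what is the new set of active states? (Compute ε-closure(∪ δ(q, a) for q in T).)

q2 on a → {q1}.
q5 on a → {q3}.
q9 on a → {q7}.
No a-transition from q0, q3, q4, q6, q8.
Union after reading a: {q1, q3, q7}.
Now take the ε-closure:
From q1 via ε: add q0.
From q3 via ε: add q5.
From q0 via ε: add q8.
From q8 via ε: add q9.
No new states can be added; the closed set is {q0, q1, q3, q5, q7, q8, q9}.

{q0, q1, q3, q5, q7, q8, q9}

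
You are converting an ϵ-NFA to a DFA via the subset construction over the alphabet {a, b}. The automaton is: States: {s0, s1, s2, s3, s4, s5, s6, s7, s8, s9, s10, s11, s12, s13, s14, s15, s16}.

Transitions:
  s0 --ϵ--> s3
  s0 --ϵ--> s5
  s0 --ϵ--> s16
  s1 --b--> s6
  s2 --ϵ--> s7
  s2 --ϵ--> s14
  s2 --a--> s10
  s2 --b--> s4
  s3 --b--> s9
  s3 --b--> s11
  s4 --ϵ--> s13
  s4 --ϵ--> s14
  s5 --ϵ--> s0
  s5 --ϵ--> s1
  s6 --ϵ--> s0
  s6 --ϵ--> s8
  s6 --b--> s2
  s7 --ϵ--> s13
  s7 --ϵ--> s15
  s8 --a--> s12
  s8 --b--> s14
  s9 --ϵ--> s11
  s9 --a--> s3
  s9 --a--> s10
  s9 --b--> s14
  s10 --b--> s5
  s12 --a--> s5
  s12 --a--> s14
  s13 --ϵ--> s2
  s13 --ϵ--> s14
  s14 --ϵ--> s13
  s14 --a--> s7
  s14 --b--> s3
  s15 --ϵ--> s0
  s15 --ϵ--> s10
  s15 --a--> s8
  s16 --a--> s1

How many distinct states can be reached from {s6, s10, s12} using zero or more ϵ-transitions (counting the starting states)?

Start with {s6, s10, s12}.
From s6 via ϵ: add s0, s8.
From s0 via ϵ: add s3, s5, s16.
From s5 via ϵ: add s1.
ϵ-closure = {s0, s1, s3, s5, s6, s8, s10, s12, s16}, which has 9 states.

9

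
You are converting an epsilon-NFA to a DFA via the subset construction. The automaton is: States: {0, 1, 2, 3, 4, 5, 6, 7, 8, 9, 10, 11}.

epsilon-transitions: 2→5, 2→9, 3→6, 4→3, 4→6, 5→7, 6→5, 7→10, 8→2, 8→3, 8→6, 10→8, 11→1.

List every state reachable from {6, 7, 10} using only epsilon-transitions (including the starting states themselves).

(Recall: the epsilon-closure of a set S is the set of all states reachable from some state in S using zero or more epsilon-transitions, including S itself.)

{2, 3, 5, 6, 7, 8, 9, 10}

Start with {6, 7, 10}.
From 6 via epsilon: add 5.
From 10 via epsilon: add 8.
From 8 via epsilon: add 2, 3.
From 2 via epsilon: add 9.
No new states can be added; the closed set is {2, 3, 5, 6, 7, 8, 9, 10}.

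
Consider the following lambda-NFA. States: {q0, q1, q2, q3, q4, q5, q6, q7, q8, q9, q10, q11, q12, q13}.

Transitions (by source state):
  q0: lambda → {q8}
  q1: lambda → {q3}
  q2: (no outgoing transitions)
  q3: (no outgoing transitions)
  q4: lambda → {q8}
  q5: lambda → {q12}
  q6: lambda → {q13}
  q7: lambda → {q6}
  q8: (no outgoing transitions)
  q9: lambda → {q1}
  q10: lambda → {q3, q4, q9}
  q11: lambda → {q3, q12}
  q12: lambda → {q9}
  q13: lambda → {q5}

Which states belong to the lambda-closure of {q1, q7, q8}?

Start with {q1, q7, q8}.
From q1 via lambda: add q3.
From q7 via lambda: add q6.
From q6 via lambda: add q13.
From q13 via lambda: add q5.
From q5 via lambda: add q12.
From q12 via lambda: add q9.
No new states can be added; the closed set is {q1, q3, q5, q6, q7, q8, q9, q12, q13}.

{q1, q3, q5, q6, q7, q8, q9, q12, q13}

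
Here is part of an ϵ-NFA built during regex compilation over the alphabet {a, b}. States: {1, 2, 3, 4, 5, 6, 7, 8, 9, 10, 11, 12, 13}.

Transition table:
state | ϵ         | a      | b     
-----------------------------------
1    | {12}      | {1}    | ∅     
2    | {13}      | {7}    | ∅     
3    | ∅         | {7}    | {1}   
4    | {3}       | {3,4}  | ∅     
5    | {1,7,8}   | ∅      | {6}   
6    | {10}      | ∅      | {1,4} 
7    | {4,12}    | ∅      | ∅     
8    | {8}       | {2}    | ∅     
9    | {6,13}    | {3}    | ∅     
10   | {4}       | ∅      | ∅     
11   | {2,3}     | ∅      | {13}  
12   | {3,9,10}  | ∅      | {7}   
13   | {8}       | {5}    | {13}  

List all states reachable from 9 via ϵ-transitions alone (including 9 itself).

Start with {9}.
From 9 via ϵ: add 6, 13.
From 6 via ϵ: add 10.
From 13 via ϵ: add 8.
From 10 via ϵ: add 4.
From 4 via ϵ: add 3.
No new states can be added; the closed set is {3, 4, 6, 8, 9, 10, 13}.

{3, 4, 6, 8, 9, 10, 13}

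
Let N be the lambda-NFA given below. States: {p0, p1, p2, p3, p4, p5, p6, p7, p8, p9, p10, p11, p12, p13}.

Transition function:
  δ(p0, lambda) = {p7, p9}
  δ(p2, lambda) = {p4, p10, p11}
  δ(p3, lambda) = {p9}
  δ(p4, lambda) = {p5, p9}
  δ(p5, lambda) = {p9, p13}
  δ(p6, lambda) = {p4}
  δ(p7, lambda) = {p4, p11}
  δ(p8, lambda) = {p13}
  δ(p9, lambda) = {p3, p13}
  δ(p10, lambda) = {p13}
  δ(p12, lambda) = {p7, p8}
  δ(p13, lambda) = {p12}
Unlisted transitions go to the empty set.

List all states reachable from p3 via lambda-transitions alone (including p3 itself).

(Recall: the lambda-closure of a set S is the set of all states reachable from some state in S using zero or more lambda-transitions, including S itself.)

Start with {p3}.
From p3 via lambda: add p9.
From p9 via lambda: add p13.
From p13 via lambda: add p12.
From p12 via lambda: add p7, p8.
From p7 via lambda: add p4, p11.
From p4 via lambda: add p5.
No new states can be added; the closed set is {p3, p4, p5, p7, p8, p9, p11, p12, p13}.

{p3, p4, p5, p7, p8, p9, p11, p12, p13}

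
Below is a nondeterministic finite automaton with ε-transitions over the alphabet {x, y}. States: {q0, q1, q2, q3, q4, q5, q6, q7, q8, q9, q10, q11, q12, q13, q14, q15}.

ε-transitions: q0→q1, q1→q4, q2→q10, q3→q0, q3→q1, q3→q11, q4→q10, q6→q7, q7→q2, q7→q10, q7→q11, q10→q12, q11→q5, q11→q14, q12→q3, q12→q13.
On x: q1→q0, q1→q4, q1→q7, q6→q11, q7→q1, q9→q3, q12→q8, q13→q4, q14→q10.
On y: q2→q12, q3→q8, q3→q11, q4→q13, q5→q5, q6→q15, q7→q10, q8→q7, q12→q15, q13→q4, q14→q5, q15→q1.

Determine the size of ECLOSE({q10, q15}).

Start with {q10, q15}.
From q10 via ε: add q12.
From q12 via ε: add q3, q13.
From q3 via ε: add q0, q1, q11.
From q1 via ε: add q4.
From q11 via ε: add q5, q14.
ε-closure = {q0, q1, q3, q4, q5, q10, q11, q12, q13, q14, q15}, which has 11 states.

11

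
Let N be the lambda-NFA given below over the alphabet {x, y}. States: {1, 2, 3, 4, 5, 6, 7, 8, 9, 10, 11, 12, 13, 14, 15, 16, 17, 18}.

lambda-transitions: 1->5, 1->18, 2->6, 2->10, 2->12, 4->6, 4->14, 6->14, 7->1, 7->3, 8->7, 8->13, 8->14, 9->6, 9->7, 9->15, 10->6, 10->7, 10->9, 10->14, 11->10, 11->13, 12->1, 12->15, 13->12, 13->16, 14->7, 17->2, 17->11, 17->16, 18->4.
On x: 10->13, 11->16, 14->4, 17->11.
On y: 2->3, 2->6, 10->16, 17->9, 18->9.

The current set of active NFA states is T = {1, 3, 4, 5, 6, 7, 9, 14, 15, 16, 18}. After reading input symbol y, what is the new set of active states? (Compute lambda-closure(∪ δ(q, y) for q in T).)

{1, 3, 4, 5, 6, 7, 9, 14, 15, 18}

18 on y → {9}.
No y-transition from 1, 3, 4, 5, 6, 7, 9, 14, 15, 16.
Union after reading y: {9}.
Now take the lambda-closure:
From 9 via lambda: add 6, 7, 15.
From 6 via lambda: add 14.
From 7 via lambda: add 1, 3.
From 1 via lambda: add 5, 18.
From 18 via lambda: add 4.
No new states can be added; the closed set is {1, 3, 4, 5, 6, 7, 9, 14, 15, 18}.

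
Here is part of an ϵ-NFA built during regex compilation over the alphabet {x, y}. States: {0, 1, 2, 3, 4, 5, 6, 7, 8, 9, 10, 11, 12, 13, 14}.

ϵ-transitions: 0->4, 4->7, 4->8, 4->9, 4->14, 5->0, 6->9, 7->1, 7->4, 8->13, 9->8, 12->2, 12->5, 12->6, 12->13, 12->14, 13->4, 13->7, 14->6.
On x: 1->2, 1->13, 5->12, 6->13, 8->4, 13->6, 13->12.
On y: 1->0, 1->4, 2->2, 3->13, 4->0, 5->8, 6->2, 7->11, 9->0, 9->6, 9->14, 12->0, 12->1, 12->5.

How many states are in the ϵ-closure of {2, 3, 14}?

Start with {2, 3, 14}.
From 14 via ϵ: add 6.
From 6 via ϵ: add 9.
From 9 via ϵ: add 8.
From 8 via ϵ: add 13.
From 13 via ϵ: add 4, 7.
From 7 via ϵ: add 1.
ϵ-closure = {1, 2, 3, 4, 6, 7, 8, 9, 13, 14}, which has 10 states.

10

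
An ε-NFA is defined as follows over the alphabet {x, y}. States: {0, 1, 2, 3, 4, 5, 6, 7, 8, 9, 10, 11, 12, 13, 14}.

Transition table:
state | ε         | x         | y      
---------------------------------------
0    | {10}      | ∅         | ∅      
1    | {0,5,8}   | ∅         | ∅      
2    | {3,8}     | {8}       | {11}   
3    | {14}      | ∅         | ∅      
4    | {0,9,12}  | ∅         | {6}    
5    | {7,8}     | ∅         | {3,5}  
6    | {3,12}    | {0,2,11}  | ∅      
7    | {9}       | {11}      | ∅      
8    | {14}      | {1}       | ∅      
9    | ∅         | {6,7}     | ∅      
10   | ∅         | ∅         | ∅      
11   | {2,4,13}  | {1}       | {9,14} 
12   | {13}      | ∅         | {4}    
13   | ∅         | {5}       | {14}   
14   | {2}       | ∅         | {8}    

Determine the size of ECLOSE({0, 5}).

9

Start with {0, 5}.
From 0 via ε: add 10.
From 5 via ε: add 7, 8.
From 7 via ε: add 9.
From 8 via ε: add 14.
From 14 via ε: add 2.
From 2 via ε: add 3.
ε-closure = {0, 2, 3, 5, 7, 8, 9, 10, 14}, which has 9 states.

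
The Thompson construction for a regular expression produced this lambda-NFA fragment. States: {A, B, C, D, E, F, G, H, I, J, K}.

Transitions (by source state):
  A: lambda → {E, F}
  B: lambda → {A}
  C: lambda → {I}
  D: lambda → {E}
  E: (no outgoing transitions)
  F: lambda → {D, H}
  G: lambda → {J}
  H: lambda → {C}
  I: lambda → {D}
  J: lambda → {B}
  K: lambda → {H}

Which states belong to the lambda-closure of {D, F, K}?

{C, D, E, F, H, I, K}

Start with {D, F, K}.
From D via lambda: add E.
From F via lambda: add H.
From H via lambda: add C.
From C via lambda: add I.
No new states can be added; the closed set is {C, D, E, F, H, I, K}.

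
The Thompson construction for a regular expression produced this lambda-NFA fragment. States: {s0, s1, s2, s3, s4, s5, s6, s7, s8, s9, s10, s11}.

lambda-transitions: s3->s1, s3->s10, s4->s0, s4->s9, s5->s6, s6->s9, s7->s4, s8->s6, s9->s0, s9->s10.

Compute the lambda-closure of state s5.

Start with {s5}.
From s5 via lambda: add s6.
From s6 via lambda: add s9.
From s9 via lambda: add s0, s10.
No new states can be added; the closed set is {s0, s5, s6, s9, s10}.

{s0, s5, s6, s9, s10}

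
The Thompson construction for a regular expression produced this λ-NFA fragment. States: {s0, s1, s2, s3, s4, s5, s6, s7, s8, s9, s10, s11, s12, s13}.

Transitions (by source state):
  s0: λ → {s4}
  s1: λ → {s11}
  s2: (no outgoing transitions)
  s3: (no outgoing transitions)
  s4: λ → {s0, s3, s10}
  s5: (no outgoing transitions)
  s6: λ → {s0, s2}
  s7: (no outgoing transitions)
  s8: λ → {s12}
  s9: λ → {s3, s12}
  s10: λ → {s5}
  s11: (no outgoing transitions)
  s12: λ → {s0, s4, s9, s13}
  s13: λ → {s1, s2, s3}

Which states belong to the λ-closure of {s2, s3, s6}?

{s0, s2, s3, s4, s5, s6, s10}

Start with {s2, s3, s6}.
From s6 via λ: add s0.
From s0 via λ: add s4.
From s4 via λ: add s10.
From s10 via λ: add s5.
No new states can be added; the closed set is {s0, s2, s3, s4, s5, s6, s10}.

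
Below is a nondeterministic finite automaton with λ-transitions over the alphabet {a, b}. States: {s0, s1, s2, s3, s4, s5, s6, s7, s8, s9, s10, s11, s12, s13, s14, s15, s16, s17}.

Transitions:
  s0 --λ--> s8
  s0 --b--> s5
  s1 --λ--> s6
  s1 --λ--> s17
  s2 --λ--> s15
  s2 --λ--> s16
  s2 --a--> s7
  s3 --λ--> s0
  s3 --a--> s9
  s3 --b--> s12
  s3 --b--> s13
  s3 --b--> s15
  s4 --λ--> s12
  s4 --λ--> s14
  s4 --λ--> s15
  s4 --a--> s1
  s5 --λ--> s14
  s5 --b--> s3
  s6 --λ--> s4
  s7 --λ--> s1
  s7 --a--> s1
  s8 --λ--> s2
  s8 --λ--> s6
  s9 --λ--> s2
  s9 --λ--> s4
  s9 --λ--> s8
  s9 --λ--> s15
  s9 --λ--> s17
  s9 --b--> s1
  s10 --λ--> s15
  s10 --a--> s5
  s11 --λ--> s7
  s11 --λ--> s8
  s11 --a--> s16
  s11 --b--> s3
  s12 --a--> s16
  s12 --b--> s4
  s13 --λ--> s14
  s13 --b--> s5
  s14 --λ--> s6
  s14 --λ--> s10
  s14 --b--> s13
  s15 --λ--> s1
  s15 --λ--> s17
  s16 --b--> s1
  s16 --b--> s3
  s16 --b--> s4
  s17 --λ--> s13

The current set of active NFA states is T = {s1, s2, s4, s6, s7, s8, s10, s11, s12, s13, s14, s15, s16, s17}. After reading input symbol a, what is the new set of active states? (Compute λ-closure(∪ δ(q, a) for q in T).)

s2 on a → {s7}.
s4 on a → {s1}.
s7 on a → {s1}.
s10 on a → {s5}.
s11 on a → {s16}.
s12 on a → {s16}.
No a-transition from s1, s6, s8, s13, s14, s15, s16, s17.
Union after reading a: {s1, s5, s7, s16}.
Now take the λ-closure:
From s1 via λ: add s6, s17.
From s5 via λ: add s14.
From s6 via λ: add s4.
From s14 via λ: add s10.
From s17 via λ: add s13.
From s4 via λ: add s12, s15.
No new states can be added; the closed set is {s1, s4, s5, s6, s7, s10, s12, s13, s14, s15, s16, s17}.

{s1, s4, s5, s6, s7, s10, s12, s13, s14, s15, s16, s17}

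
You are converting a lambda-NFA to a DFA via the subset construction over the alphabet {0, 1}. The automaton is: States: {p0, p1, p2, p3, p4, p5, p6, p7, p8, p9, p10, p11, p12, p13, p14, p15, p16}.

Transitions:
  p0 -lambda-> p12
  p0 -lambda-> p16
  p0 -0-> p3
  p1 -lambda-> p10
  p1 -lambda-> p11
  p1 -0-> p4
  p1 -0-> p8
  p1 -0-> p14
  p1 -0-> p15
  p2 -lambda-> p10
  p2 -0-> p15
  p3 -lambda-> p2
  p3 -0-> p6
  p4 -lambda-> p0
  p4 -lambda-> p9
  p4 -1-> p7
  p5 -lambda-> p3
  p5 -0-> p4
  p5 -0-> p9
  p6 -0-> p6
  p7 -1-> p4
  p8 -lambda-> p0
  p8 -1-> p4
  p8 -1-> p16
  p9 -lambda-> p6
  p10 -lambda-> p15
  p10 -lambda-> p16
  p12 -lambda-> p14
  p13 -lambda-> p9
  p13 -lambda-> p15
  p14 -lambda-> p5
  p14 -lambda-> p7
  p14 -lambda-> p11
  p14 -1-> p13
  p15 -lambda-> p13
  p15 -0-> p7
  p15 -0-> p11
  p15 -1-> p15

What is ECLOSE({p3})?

Start with {p3}.
From p3 via lambda: add p2.
From p2 via lambda: add p10.
From p10 via lambda: add p15, p16.
From p15 via lambda: add p13.
From p13 via lambda: add p9.
From p9 via lambda: add p6.
No new states can be added; the closed set is {p2, p3, p6, p9, p10, p13, p15, p16}.

{p2, p3, p6, p9, p10, p13, p15, p16}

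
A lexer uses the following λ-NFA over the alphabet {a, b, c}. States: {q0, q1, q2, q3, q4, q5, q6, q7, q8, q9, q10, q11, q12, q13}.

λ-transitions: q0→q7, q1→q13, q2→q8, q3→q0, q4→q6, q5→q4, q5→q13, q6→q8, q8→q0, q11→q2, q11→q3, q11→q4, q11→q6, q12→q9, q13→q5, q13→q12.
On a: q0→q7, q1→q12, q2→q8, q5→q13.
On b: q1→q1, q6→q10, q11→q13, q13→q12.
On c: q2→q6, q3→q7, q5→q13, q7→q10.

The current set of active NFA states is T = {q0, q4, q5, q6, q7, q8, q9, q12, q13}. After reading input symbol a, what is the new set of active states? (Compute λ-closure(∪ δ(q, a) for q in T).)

{q0, q4, q5, q6, q7, q8, q9, q12, q13}

q0 on a → {q7}.
q5 on a → {q13}.
No a-transition from q4, q6, q7, q8, q9, q12, q13.
Union after reading a: {q7, q13}.
Now take the λ-closure:
From q13 via λ: add q5, q12.
From q5 via λ: add q4.
From q12 via λ: add q9.
From q4 via λ: add q6.
From q6 via λ: add q8.
From q8 via λ: add q0.
No new states can be added; the closed set is {q0, q4, q5, q6, q7, q8, q9, q12, q13}.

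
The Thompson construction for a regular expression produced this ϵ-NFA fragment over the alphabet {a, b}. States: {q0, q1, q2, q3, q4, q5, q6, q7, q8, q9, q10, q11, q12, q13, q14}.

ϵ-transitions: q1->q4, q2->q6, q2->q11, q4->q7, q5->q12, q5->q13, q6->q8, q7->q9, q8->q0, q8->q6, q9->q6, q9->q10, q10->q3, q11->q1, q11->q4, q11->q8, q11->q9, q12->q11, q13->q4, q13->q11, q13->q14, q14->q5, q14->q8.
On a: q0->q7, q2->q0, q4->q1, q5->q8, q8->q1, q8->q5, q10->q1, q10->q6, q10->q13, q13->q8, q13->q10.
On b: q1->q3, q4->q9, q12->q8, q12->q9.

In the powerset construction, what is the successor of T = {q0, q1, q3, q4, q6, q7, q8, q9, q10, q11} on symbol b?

q1 on b → {q3}.
q4 on b → {q9}.
No b-transition from q0, q3, q6, q7, q8, q9, q10, q11.
Union after reading b: {q3, q9}.
Now take the ϵ-closure:
From q9 via ϵ: add q6, q10.
From q6 via ϵ: add q8.
From q8 via ϵ: add q0.
No new states can be added; the closed set is {q0, q3, q6, q8, q9, q10}.

{q0, q3, q6, q8, q9, q10}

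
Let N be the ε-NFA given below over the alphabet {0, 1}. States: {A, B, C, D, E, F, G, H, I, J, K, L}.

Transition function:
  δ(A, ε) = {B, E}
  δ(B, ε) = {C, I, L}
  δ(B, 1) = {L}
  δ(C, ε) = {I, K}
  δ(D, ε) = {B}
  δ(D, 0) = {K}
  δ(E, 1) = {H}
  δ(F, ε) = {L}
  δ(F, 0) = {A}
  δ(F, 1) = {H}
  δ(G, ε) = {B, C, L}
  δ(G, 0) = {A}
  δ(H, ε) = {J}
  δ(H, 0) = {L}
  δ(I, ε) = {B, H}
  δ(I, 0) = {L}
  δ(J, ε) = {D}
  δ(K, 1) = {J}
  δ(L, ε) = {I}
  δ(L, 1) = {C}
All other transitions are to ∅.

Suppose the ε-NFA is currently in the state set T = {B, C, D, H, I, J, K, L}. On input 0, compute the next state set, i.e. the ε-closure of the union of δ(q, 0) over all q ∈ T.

D on 0 → {K}.
H on 0 → {L}.
I on 0 → {L}.
No 0-transition from B, C, J, K, L.
Union after reading 0: {K, L}.
Now take the ε-closure:
From L via ε: add I.
From I via ε: add B, H.
From B via ε: add C.
From H via ε: add J.
From J via ε: add D.
No new states can be added; the closed set is {B, C, D, H, I, J, K, L}.

{B, C, D, H, I, J, K, L}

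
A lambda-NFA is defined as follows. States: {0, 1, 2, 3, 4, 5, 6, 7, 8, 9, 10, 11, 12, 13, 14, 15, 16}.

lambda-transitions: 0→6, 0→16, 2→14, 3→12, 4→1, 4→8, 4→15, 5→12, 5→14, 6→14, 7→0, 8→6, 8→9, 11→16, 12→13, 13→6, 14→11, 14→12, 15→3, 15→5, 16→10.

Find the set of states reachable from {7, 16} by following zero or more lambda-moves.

{0, 6, 7, 10, 11, 12, 13, 14, 16}

Start with {7, 16}.
From 7 via lambda: add 0.
From 16 via lambda: add 10.
From 0 via lambda: add 6.
From 6 via lambda: add 14.
From 14 via lambda: add 11, 12.
From 12 via lambda: add 13.
No new states can be added; the closed set is {0, 6, 7, 10, 11, 12, 13, 14, 16}.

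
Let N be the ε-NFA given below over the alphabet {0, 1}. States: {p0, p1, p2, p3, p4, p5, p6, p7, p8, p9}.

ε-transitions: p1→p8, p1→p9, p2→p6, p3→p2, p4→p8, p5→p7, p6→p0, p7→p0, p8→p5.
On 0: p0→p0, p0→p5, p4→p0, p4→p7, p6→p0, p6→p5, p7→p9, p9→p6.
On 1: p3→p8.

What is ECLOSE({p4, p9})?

Start with {p4, p9}.
From p4 via ε: add p8.
From p8 via ε: add p5.
From p5 via ε: add p7.
From p7 via ε: add p0.
No new states can be added; the closed set is {p0, p4, p5, p7, p8, p9}.

{p0, p4, p5, p7, p8, p9}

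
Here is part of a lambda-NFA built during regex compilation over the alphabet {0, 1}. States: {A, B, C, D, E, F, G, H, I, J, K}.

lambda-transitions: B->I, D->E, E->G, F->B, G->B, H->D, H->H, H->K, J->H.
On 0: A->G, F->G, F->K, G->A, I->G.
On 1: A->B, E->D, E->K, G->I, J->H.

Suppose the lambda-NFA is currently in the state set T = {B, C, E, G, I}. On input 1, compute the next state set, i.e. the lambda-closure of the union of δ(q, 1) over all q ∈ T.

{B, D, E, G, I, K}

E on 1 → {D, K}.
G on 1 → {I}.
No 1-transition from B, C, I.
Union after reading 1: {D, I, K}.
Now take the lambda-closure:
From D via lambda: add E.
From E via lambda: add G.
From G via lambda: add B.
No new states can be added; the closed set is {B, D, E, G, I, K}.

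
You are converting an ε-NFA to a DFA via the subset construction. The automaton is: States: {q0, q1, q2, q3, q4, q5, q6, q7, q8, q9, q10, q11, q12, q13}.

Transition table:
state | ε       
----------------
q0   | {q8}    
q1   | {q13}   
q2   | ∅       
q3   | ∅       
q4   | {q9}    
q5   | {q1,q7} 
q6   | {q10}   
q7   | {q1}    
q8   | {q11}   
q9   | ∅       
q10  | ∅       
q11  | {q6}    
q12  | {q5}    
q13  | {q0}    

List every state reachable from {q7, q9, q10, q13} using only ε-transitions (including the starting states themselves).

Start with {q7, q9, q10, q13}.
From q7 via ε: add q1.
From q13 via ε: add q0.
From q0 via ε: add q8.
From q8 via ε: add q11.
From q11 via ε: add q6.
No new states can be added; the closed set is {q0, q1, q6, q7, q8, q9, q10, q11, q13}.

{q0, q1, q6, q7, q8, q9, q10, q11, q13}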